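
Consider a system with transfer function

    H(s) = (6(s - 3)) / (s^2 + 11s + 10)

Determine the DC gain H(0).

Set s = 0: H(0) = (-18) / (10) = -9/5.

H(0) = -9/5 ≈ -1.800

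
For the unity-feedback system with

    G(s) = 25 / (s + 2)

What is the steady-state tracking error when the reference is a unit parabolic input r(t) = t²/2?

e_ss = ∞

G(s) has no poles at the origin.
This is a Type 0 system; Ka = lim_{s→0} s^2·G(s) = 0, so the steady-state error for a parabola input is infinite.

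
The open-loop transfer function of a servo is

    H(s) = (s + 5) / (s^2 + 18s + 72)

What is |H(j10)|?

Substitute s = j10: numerator = 5 + j10, denominator = -28 + j180.
|H(j10)| = |5 + j10| / |-28 + j180| = 11.180 / 182.16 ≈ 0.06137.

|H(j10)| ≈ 0.06137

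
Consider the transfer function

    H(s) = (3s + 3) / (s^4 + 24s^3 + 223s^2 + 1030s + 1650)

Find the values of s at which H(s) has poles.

s = -3, -5 ± 5j, -11

The poles are the roots of the denominator s^4 + 24s^3 + 223s^2 + 1030s + 1650 = 0.
Trying s = -3: the polynomial evaluates to 0, so (s + 3) is a factor.
Dividing out leaves s^3 + 21s^2 + 160s + 550 = 0.
This factors further as (s^2 + 10s + 50)(s + 11) = 0.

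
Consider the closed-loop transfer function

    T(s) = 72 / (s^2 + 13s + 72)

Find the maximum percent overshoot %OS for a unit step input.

%OS ≈ 2.37%

Comparing s^2 + 13s + 72 to s^2 + 2ζωₙs + ωₙ²: ωₙ = √72 ≈ 8.485 rad/s and ζ = 13/(2·√72) ≈ 0.7660.
%OS = 100·exp(−πζ/√(1−ζ²)) = 100·exp(−π·0.7660/√(1−0.7660²)) ≈ 2.37%.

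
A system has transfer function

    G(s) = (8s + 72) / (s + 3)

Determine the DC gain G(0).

G(0) = 24

Set s = 0: G(0) = (72) / (3) = 24.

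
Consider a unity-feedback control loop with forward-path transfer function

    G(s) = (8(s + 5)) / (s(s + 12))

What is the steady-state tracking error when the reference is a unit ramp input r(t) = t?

G(s) has one pole at the origin.
This is a Type 1 system. Kv = lim_{s→0} s·G(s) = 40/12 = 10/3.
e_ss = 1/Kv = 1/(10/3) = 3/10 ≈ 0.3000.

e_ss = 0.3000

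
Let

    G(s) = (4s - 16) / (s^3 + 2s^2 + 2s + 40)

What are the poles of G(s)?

The poles are the roots of the denominator s^3 + 2s^2 + 2s + 40 = 0.
Trying s = -4: the polynomial evaluates to 0, so (s + 4) is a factor.
Dividing out leaves s^2 - 2s + 10 = 0.
The quadratic formula then gives s = 1 ± 3j.

s = 1 + 3j, 1 - 3j, -4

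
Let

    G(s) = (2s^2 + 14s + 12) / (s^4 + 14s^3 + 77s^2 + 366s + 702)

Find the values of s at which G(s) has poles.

The poles are the roots of the denominator s^4 + 14s^3 + 77s^2 + 366s + 702 = 0.
Trying s = -9: the polynomial evaluates to 0, so (s + 9) is a factor.
Dividing out leaves s^3 + 5s^2 + 32s + 78 = 0.
This factors further as (s^2 + 2s + 26)(s + 3) = 0.

s = -9, -1 + 5j, -1 - 5j, -3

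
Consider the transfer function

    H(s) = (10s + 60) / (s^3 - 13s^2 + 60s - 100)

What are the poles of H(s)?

The poles are the roots of the denominator s^3 - 13s^2 + 60s - 100 = 0.
Trying s = 5: the polynomial evaluates to 0, so (s - 5) is a factor.
Dividing out leaves s^2 - 8s + 20 = 0.
The quadratic formula then gives s = 4 ± 2j.

s = 4 ± 2j, 5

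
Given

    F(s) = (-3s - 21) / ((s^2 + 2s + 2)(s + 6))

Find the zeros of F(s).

Set the numerator to zero: -3s - 21 = 0, i.e. -3·(s + 7) = 0.
So s = -7.

s = -7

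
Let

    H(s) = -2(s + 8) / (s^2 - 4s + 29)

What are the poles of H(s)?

The poles are the roots of the denominator s^2 - 4s + 29 = 0.
Using the quadratic formula: s = (4 ± √(-100))/2 = 2 ± 5j.

s = 2 ± 5j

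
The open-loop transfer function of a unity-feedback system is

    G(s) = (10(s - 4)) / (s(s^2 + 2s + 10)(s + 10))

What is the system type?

The denominator has 1 factor of s at the origin (free integrator), so this is a Type 1 system.

Type 1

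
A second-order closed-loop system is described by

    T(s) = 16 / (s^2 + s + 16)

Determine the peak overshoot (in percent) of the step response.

%OS ≈ 67.3%

Comparing s^2 + s + 16 to s^2 + 2ζωₙs + ωₙ²: ωₙ = 4 rad/s and ζ = 1/(2·4) = 0.125.
%OS = 100·exp(−πζ/√(1−ζ²)) = 100·exp(−π·0.125/√(1−0.125²)) ≈ 67.3%.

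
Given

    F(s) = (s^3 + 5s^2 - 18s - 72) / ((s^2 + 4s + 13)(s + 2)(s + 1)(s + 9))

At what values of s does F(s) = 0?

s = 4, -3, -6

Set the numerator to zero: s^3 + 5s^2 - 18s - 72 = 0.
Factoring: (s - 4)(s + 3)(s + 6) = 0.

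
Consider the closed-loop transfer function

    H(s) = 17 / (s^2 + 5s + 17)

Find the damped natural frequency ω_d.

Comparing s^2 + 5s + 17 to s^2 + 2ζωₙs + ωₙ²: ωₙ = √17 ≈ 4.123 rad/s and ζ = 5/(2·√17) ≈ 0.6063.
ζωₙ = 5/2 = 2.5, so ω_d = ωₙ√(1−ζ²) = √(ωₙ² − (ζωₙ)²) = √(17 − 2.5²) = √10.75 ≈ 3.279 rad/s.

ω_d ≈ 3.279 rad/s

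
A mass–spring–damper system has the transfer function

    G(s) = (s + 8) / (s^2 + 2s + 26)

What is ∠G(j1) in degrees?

At s = j1: numerator = 8 + j1, denominator = 25 + j2.
∠G = ∠num − ∠den = 7.1250° − (4.5739°) = 2.551°.

∠G(j1) ≈ 2.551°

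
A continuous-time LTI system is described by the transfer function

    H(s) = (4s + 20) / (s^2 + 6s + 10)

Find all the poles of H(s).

s = -3 + j, -3 - j

The poles are the roots of the denominator s^2 + 6s + 10 = 0.
Using the quadratic formula: s = (-6 ± √(-4))/2 = -3 ± 1j.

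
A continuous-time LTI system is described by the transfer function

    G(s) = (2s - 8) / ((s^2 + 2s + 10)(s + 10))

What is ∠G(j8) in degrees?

At s = j8: numerator = -8 + j16, denominator = -668 - j272.
∠G = ∠num − ∠den = 116.57° − (-157.84°) = 274.4°, which wraps to -85.59°.

∠G(j8) ≈ -85.59°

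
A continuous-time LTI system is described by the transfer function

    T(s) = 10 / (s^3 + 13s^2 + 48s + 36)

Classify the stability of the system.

stable

The denominator s^3 + 13s^2 + 48s + 36 factors as (s + 6)^2(s + 1), giving poles at s = -6, -6, -1.
Since all poles lie strictly in the left half-plane, the system is stable.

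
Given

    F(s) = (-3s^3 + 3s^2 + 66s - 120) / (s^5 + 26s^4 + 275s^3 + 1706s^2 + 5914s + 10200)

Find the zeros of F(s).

Set the numerator to zero: -3s^3 + 3s^2 + 66s - 120 = 0, i.e. -3·(s^3 - s^2 - 22s + 40) = 0.
Factoring: (s - 4)(s + 5)(s - 2) = 0.

s = 4, -5, 2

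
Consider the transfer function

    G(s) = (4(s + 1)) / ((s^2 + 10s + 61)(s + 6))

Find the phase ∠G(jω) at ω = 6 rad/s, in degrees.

At s = j6: numerator = 4 + j24, denominator = -210 + j510.
∠G = ∠num − ∠den = 80.538° − (112.38°) = -31.84°.

∠G(j6) ≈ -31.84°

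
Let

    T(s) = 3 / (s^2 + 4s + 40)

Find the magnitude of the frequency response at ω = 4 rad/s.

Substitute s = j4: numerator = 3, denominator = 24 + j16.
|T(j4)| = |3| / |24 + j16| = 3 / 28.844 ≈ 0.1040.

|T(j4)| ≈ 0.1040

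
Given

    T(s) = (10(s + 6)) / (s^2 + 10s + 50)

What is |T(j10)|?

|T(j10)| ≈ 1.043

Substitute s = j10: numerator = 60 + j100, denominator = -50 + j100.
|T(j10)| = |60 + j100| / |-50 + j100| = 116.62 / 111.80 ≈ 1.043.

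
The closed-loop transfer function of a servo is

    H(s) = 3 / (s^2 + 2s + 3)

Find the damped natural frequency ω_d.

ω_d ≈ 1.414 rad/s

Comparing s^2 + 2s + 3 to s^2 + 2ζωₙs + ωₙ²: ωₙ = √3 ≈ 1.732 rad/s and ζ = 2/(2·√3) ≈ 0.5774.
ζωₙ = 2/2 = 1, so ω_d = ωₙ√(1−ζ²) = √(ωₙ² − (ζωₙ)²) = √(3 − 1²) = √2 ≈ 1.414 rad/s.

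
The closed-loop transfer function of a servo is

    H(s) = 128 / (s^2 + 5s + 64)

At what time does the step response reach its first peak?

Comparing s^2 + 5s + 64 to s^2 + 2ζωₙs + ωₙ²: ωₙ = 8 rad/s and ζ = 5/(2·8) = 0.3125.
ζωₙ = 5/2 = 2.5, so ω_d = ωₙ√(1−ζ²) = √(ωₙ² − (ζωₙ)²) = √(64 − 2.5²) = √57.75 ≈ 7.599 rad/s.
t_p = π/ω_d = π/7.599 ≈ 0.4134 s.

t_p ≈ 0.4134 s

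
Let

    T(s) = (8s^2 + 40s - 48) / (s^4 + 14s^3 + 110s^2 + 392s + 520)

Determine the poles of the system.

s = -4 + 6j, -4 - 6j, -3 + j, -3 - j

The poles are the roots of the denominator s^4 + 14s^3 + 110s^2 + 392s + 520 = 0.
No real roots exist; factor into two real quadratics: (s^2 + 8s + 52)(s^2 + 6s + 10) = 0.
Each quadratic gives a conjugate pair via the quadratic formula.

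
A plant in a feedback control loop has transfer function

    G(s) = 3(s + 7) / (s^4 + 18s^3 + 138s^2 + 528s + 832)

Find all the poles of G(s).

s = -5 + j, -5 - j, -4 + 4j, -4 - 4j

The poles are the roots of the denominator s^4 + 18s^3 + 138s^2 + 528s + 832 = 0.
No real roots exist; factor into two real quadratics: (s^2 + 10s + 26)(s^2 + 8s + 32) = 0.
Each quadratic gives a conjugate pair via the quadratic formula.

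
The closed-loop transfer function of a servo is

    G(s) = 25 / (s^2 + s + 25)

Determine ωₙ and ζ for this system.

ωₙ = 5 rad/s, ζ = 0.1

Compare the denominator to the standard form s^2 + 2ζωₙs + ωₙ².
ωₙ² = 25, so ωₙ = 5 rad/s.
2ζωₙ = 1, so ζ = 1/(2·5) = 0.1.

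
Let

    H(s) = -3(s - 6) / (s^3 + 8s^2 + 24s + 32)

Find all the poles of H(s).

s = -2 ± 2j, -4

The poles are the roots of the denominator s^3 + 8s^2 + 24s + 32 = 0.
Trying s = -4: the polynomial evaluates to 0, so (s + 4) is a factor.
Dividing out leaves s^2 + 4s + 8 = 0.
The quadratic formula then gives s = -2 ± 2j.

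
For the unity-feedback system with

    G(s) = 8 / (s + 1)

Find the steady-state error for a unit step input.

G(s) has no poles at the origin.
This is a Type 0 system. Kp = lim_{s→0} G(s) = 8/1.
e_ss = 1/(1 + Kp) = 1/(1 + 8) = 1/9 ≈ 0.1111.

e_ss = 0.1111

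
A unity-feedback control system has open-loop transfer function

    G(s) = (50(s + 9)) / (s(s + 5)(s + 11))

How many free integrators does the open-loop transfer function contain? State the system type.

Type 1

The denominator has 1 factor of s at the origin (free integrator), so this is a Type 1 system.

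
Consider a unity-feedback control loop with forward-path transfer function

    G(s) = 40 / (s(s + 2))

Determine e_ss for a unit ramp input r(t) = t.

G(s) has one pole at the origin.
This is a Type 1 system. Kv = lim_{s→0} s·G(s) = 40/2 = 20.
e_ss = 1/Kv = 1/(20) = 1/20 ≈ 0.05000.

e_ss = 0.05000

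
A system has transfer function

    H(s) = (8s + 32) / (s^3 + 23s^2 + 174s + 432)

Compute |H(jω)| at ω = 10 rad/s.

|H(j10)| ≈ 0.04288

Substitute s = j10: numerator = 32 + j80, denominator = -1868 + j740.
|H(j10)| = |32 + j80| / |-1868 + j740| = 86.163 / 2009.2 ≈ 0.04288.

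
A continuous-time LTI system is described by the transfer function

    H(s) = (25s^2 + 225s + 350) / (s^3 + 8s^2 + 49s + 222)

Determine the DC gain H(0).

Set s = 0: H(0) = (350) / (222) = 175/111.

H(0) = 175/111 ≈ 1.577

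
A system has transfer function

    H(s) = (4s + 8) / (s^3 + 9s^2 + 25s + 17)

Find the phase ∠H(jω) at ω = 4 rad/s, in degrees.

At s = j4: numerator = 8 + j16, denominator = -127 + j36.
∠H = ∠num − ∠den = 63.435° − (164.17°) = -100.7°.

∠H(j4) ≈ -100.7°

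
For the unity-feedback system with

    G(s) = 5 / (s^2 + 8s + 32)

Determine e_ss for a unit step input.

e_ss = 0.8649

G(s) has no poles at the origin.
This is a Type 0 system. Kp = lim_{s→0} G(s) = 5/32.
e_ss = 1/(1 + Kp) = 1/(1 + 5/32) = 32/37 ≈ 0.8649.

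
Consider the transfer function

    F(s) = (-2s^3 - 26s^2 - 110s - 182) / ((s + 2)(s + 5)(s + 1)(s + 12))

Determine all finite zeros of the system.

s = -7, -3 ± 2j

Set the numerator to zero: -2s^3 - 26s^2 - 110s - 182 = 0, i.e. -2·(s^3 + 13s^2 + 55s + 91) = 0.
Factoring: (s + 7)(s^2 + 6s + 13) = 0.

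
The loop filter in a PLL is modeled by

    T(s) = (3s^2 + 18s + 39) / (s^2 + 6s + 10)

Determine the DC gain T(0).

Set s = 0: T(0) = (39) / (10) = 39/10.

T(0) = 39/10 ≈ 3.900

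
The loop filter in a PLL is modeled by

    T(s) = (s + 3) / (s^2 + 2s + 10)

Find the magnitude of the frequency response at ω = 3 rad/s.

Substitute s = j3: numerator = 3 + j3, denominator = 1 + j6.
|T(j3)| = |3 + j3| / |1 + j6| = 4.2426 / 6.0828 ≈ 0.6975.

|T(j3)| ≈ 0.6975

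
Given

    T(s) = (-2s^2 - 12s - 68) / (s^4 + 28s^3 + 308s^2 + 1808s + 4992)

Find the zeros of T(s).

Set the numerator to zero: -2s^2 - 12s - 68 = 0, i.e. -2·(s^2 + 6s + 34) = 0.
Factoring: (s^2 + 6s + 34) = 0.

s = -3 ± 5j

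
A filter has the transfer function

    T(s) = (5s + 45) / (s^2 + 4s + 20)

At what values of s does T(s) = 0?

Set the numerator to zero: 5s + 45 = 0, i.e. 5·(s + 9) = 0.
So s = -9.

s = -9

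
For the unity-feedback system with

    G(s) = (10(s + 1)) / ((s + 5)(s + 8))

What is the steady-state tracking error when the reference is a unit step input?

G(s) has no poles at the origin.
This is a Type 0 system. Kp = lim_{s→0} G(s) = 10/40 = 1/4.
e_ss = 1/(1 + Kp) = 1/(1 + 1/4) = 4/5 ≈ 0.8000.

e_ss = 0.8000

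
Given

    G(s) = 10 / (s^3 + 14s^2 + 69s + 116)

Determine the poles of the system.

s = -5 + 2j, -5 - 2j, -4

The poles are the roots of the denominator s^3 + 14s^2 + 69s + 116 = 0.
Trying s = -4: the polynomial evaluates to 0, so (s + 4) is a factor.
Dividing out leaves s^2 + 10s + 29 = 0.
The quadratic formula then gives s = -5 ± 2j.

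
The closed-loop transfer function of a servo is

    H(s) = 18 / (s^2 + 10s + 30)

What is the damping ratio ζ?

Compare the denominator to the standard form s^2 + 2ζωₙs + ωₙ².
ωₙ² = 30, so ωₙ = √30 ≈ 5.477 rad/s.
2ζωₙ = 10, so ζ = 10/(2·√30) ≈ 0.9129.
With ζ = 0.9129 the response is underdamped.

ζ ≈ 0.9129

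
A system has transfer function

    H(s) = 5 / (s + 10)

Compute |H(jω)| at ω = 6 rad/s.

|H(j6)| ≈ 0.4287

Substitute s = j6: numerator = 5, denominator = 10 + j6.
|H(j6)| = |5| / |10 + j6| = 5 / 11.662 ≈ 0.4287.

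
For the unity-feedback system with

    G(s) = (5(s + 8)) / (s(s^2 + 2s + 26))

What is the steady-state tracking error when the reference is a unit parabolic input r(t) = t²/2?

G(s) has one pole at the origin.
This is a Type 1 system; Ka = lim_{s→0} s^2·G(s) = 0, so the steady-state error for a parabola input is infinite.

e_ss = ∞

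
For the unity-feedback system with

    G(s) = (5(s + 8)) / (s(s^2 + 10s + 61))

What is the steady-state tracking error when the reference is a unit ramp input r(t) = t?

G(s) has one pole at the origin.
This is a Type 1 system. Kv = lim_{s→0} s·G(s) = 40/61.
e_ss = 1/Kv = 1/(40/61) = 61/40 ≈ 1.525.

e_ss = 1.525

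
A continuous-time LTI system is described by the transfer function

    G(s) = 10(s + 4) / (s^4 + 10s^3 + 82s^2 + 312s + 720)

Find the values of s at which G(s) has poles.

The poles are the roots of the denominator s^4 + 10s^3 + 82s^2 + 312s + 720 = 0.
No real roots exist; factor into two real quadratics: (s^2 + 6s + 18)(s^2 + 4s + 40) = 0.
Each quadratic gives a conjugate pair via the quadratic formula.

s = -3 + 3j, -3 - 3j, -2 + 6j, -2 - 6j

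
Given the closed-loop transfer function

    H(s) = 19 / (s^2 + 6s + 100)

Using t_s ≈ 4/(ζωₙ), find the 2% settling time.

Comparing s^2 + 6s + 100 to s^2 + 2ζωₙs + ωₙ²: ωₙ = 10 rad/s and ζ = 6/(2·10) = 0.3.
ζωₙ = 6/2 = 3, so t_s ≈ 4/(ζωₙ) = 4/3 ≈ 1.333 s.

t_s ≈ 1.333 s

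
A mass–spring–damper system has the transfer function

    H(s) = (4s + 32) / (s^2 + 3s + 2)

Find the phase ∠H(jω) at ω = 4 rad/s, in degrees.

∠H(j4) ≈ -112.8°

At s = j4: numerator = 32 + j16, denominator = -14 + j12.
∠H = ∠num − ∠den = 26.565° − (139.40°) = -112.8°.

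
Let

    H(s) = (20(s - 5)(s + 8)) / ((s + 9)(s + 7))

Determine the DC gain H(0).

At s = 0 each factor (s + a) contributes a and each (s^2 + bs + c) contributes c.
H(0) = 20·(-5) · (8) / ((9) · (7)) = -800/63 = -800/63.

H(0) = -800/63 ≈ -12.70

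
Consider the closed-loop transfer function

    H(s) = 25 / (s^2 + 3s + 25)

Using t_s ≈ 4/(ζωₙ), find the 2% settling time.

Comparing s^2 + 3s + 25 to s^2 + 2ζωₙs + ωₙ²: ωₙ = 5 rad/s and ζ = 3/(2·5) = 0.3.
ζωₙ = 3/2 = 1.5, so t_s ≈ 4/(ζωₙ) = 4/1.5 ≈ 2.667 s.

t_s ≈ 2.667 s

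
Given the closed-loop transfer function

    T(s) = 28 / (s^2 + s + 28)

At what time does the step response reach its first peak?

t_p ≈ 0.5964 s

Comparing s^2 + s + 28 to s^2 + 2ζωₙs + ωₙ²: ωₙ = √28 ≈ 5.292 rad/s and ζ = 1/(2·√28) ≈ 0.09449.
ζωₙ = 1/2 = 0.5, so ω_d = ωₙ√(1−ζ²) = √(ωₙ² − (ζωₙ)²) = √(28 − 0.5²) = √27.75 ≈ 5.268 rad/s.
t_p = π/ω_d = π/5.268 ≈ 0.5964 s.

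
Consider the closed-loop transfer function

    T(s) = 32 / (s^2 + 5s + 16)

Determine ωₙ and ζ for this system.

Compare the denominator to the standard form s^2 + 2ζωₙs + ωₙ².
ωₙ² = 16, so ωₙ = 4 rad/s.
2ζωₙ = 5, so ζ = 5/(2·4) = 0.625.

ωₙ = 4 rad/s, ζ = 0.625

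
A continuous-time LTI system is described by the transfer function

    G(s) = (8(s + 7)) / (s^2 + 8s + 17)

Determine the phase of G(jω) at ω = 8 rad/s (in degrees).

At s = j8: numerator = 56 + j64, denominator = -47 + j64.
∠G = ∠num − ∠den = 48.814° − (126.29°) = -77.48°.

∠G(j8) ≈ -77.48°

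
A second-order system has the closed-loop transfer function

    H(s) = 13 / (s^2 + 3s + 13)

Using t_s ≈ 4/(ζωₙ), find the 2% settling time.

Comparing s^2 + 3s + 13 to s^2 + 2ζωₙs + ωₙ²: ωₙ = √13 ≈ 3.606 rad/s and ζ = 3/(2·√13) ≈ 0.4160.
ζωₙ = 3/2 = 1.5, so t_s ≈ 4/(ζωₙ) = 4/1.5 ≈ 2.667 s.

t_s ≈ 2.667 s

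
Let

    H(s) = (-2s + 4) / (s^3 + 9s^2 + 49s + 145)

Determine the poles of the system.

The poles are the roots of the denominator s^3 + 9s^2 + 49s + 145 = 0.
Trying s = -5: the polynomial evaluates to 0, so (s + 5) is a factor.
Dividing out leaves s^2 + 4s + 29 = 0.
The quadratic formula then gives s = -2 ± 5j.

s = -2 ± 5j, -5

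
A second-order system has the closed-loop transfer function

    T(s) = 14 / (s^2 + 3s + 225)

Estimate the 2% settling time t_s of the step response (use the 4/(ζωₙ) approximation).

t_s ≈ 2.667 s

Comparing s^2 + 3s + 225 to s^2 + 2ζωₙs + ωₙ²: ωₙ = 15 rad/s and ζ = 3/(2·15) = 0.1.
ζωₙ = 3/2 = 1.5, so t_s ≈ 4/(ζωₙ) = 4/1.5 ≈ 2.667 s.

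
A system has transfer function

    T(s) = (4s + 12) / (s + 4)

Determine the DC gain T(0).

T(0) = 3

Set s = 0: T(0) = (12) / (4) = 3.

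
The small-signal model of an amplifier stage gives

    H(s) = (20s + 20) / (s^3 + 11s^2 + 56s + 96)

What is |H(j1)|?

|H(j1)| ≈ 0.2794

Substitute s = j1: numerator = 20 + j20, denominator = 85 + j55.
|H(j1)| = |20 + j20| / |85 + j55| = 28.284 / 101.24 ≈ 0.2794.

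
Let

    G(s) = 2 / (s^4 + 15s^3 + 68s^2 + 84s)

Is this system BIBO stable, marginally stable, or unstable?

marginally stable

The denominator s^4 + 15s^3 + 68s^2 + 84s factors as s(s + 6)(s + 2)(s + 7), giving poles at s = 0, -6, -2, -7.
Since the simple pole(s) at s = 0 lie on the jω-axis with none in the right half-plane, the system is marginally stable.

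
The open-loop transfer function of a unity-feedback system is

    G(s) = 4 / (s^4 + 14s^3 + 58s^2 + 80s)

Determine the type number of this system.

Type 1

The denominator has 1 factor of s at the origin (free integrator), so this is a Type 1 system.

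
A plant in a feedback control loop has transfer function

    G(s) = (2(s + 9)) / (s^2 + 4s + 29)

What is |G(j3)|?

Substitute s = j3: numerator = 18 + j6, denominator = 20 + j12.
|G(j3)| = |18 + j6| / |20 + j12| = 18.974 / 23.324 ≈ 0.8135.

|G(j3)| ≈ 0.8135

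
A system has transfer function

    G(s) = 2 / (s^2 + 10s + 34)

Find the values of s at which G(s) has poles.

s = -5 ± 3j

The poles are the roots of the denominator s^2 + 10s + 34 = 0.
Using the quadratic formula: s = (-10 ± √(-36))/2 = -5 ± 3j.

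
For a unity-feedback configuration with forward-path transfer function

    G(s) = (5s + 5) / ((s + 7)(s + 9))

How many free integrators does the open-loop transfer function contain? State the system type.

Type 0

The denominator has no factor of s at the origin — no free integrator — so this is a Type 0 system.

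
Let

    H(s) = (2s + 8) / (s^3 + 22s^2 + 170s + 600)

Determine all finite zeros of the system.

Set the numerator to zero: 2s + 8 = 0, i.e. 2·(s + 4) = 0.
So s = -4.

s = -4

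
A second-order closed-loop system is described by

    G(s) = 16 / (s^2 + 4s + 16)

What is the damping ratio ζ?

ζ = 0.5

Compare the denominator to the standard form s^2 + 2ζωₙs + ωₙ².
ωₙ² = 16, so ωₙ = 4 rad/s.
2ζωₙ = 4, so ζ = 4/(2·4) = 0.5.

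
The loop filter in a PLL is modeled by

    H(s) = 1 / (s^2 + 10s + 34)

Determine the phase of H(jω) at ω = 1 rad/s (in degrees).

∠H(j1) ≈ -16.86°

At s = j1: numerator = 1, denominator = 33 + j10.
∠H = ∠num − ∠den = 0° − (16.858°) = -16.86°.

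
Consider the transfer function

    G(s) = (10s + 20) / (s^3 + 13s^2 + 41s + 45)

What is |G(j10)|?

Substitute s = j10: numerator = 20 + j100, denominator = -1255 - j590.
|G(j10)| = |20 + j100| / |-1255 - j590| = 101.98 / 1386.8 ≈ 0.07354.

|G(j10)| ≈ 0.07354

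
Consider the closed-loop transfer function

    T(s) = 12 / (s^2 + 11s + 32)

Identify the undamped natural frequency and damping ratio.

Compare the denominator to the standard form s^2 + 2ζωₙs + ωₙ².
ωₙ² = 32, so ωₙ = √32 ≈ 5.657 rad/s.
2ζωₙ = 11, so ζ = 11/(2·√32) ≈ 0.9723.
With ζ = 0.9723 the response is underdamped.

ωₙ ≈ 5.657 rad/s, ζ ≈ 0.9723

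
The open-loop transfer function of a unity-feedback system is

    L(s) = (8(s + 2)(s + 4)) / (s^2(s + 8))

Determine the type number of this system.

Type 2

The denominator has 2 factors of s at the origin (free integrators), so this is a Type 2 system.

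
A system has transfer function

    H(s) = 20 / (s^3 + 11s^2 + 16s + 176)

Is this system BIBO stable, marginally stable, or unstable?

marginally stable

The denominator s^3 + 11s^2 + 16s + 176 factors as (s^2 + 16)(s + 11), giving poles at s = ±4j, -11.
Since the simple pole(s) at s = ±4j lie on the jω-axis with none in the right half-plane, the system is marginally stable.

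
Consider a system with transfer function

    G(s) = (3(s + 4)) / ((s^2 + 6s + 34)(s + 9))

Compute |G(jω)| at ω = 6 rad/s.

Substitute s = j6: numerator = 12 + j18, denominator = -234 + j312.
|G(j6)| = |12 + j18| / |-234 + j312| = 21.633 / 390 ≈ 0.05547.

|G(j6)| ≈ 0.05547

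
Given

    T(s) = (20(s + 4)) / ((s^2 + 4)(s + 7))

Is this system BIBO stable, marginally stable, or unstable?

marginally stable

The poles can be read from the denominator factors: s = ±2j, -7.
Since the simple pole(s) at s = ±2j lie on the jω-axis with none in the right half-plane, the system is marginally stable.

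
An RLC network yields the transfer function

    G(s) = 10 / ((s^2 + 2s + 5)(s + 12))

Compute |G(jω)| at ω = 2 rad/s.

|G(j2)| ≈ 0.1994

Substitute s = j2: numerator = 10, denominator = 4 + j50.
|G(j2)| = |10| / |4 + j50| = 10 / 50.160 ≈ 0.1994.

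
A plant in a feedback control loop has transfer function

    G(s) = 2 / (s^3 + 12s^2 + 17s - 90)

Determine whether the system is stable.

The denominator s^3 + 12s^2 + 17s - 90 factors as (s - 2)(s + 5)(s + 9), giving poles at s = 2, -5, -9.
Since the pole(s) at s = 2 lie in the right half-plane, the system is unstable.

unstable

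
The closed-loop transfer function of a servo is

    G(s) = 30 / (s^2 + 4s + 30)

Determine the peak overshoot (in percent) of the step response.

Comparing s^2 + 4s + 30 to s^2 + 2ζωₙs + ωₙ²: ωₙ = √30 ≈ 5.477 rad/s and ζ = 4/(2·√30) ≈ 0.3651.
%OS = 100·exp(−πζ/√(1−ζ²)) = 100·exp(−π·0.3651/√(1−0.3651²)) ≈ 29.2%.

%OS ≈ 29.2%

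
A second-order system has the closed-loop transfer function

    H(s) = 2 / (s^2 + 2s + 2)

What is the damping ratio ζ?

ζ ≈ 0.7071

Compare the denominator to the standard form s^2 + 2ζωₙs + ωₙ².
ωₙ² = 2, so ωₙ = √2 ≈ 1.414 rad/s.
2ζωₙ = 2, so ζ = 2/(2·√2) ≈ 0.7071.
With ζ = 0.7071 the response is underdamped.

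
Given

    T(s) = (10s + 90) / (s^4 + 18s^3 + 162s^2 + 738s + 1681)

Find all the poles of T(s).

The poles are the roots of the denominator s^4 + 18s^3 + 162s^2 + 738s + 1681 = 0.
No real roots exist; factor into two real quadratics: (s^2 + 10s + 41)(s^2 + 8s + 41) = 0.
Each quadratic gives a conjugate pair via the quadratic formula.

s = -5 ± 4j, -4 ± 5j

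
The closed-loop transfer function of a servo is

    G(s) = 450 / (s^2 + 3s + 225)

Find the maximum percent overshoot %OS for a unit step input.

Comparing s^2 + 3s + 225 to s^2 + 2ζωₙs + ωₙ²: ωₙ = 15 rad/s and ζ = 3/(2·15) = 0.1.
%OS = 100·exp(−πζ/√(1−ζ²)) = 100·exp(−π·0.1/√(1−0.1²)) ≈ 72.9%.

%OS ≈ 72.9%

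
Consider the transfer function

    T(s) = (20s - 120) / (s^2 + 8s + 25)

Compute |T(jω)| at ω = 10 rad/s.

|T(j10)| ≈ 2.127

Substitute s = j10: numerator = -120 + j200, denominator = -75 + j80.
|T(j10)| = |-120 + j200| / |-75 + j80| = 233.24 / 109.66 ≈ 2.127.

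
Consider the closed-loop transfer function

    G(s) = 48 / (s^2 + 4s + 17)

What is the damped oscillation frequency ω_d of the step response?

Comparing s^2 + 4s + 17 to s^2 + 2ζωₙs + ωₙ²: ωₙ = √17 ≈ 4.123 rad/s and ζ = 4/(2·√17) ≈ 0.4851.
ζωₙ = 4/2 = 2, so ω_d = ωₙ√(1−ζ²) = √(ωₙ² − (ζωₙ)²) = √(17 − 2²) = √13 ≈ 3.606 rad/s.

ω_d ≈ 3.606 rad/s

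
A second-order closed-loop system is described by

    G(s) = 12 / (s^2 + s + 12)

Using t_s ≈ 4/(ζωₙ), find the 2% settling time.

Comparing s^2 + s + 12 to s^2 + 2ζωₙs + ωₙ²: ωₙ = √12 ≈ 3.464 rad/s and ζ = 1/(2·√12) ≈ 0.1443.
ζωₙ = 1/2 = 0.5, so t_s ≈ 4/(ζωₙ) = 4/0.5 = 8 s.

t_s ≈ 8 s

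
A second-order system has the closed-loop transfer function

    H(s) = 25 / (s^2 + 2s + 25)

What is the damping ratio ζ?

Compare the denominator to the standard form s^2 + 2ζωₙs + ωₙ².
ωₙ² = 25, so ωₙ = 5 rad/s.
2ζωₙ = 2, so ζ = 2/(2·5) = 0.2.

ζ = 0.2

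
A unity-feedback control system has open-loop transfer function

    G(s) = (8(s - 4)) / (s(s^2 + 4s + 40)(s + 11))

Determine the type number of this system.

Type 1

The denominator has 1 factor of s at the origin (free integrator), so this is a Type 1 system.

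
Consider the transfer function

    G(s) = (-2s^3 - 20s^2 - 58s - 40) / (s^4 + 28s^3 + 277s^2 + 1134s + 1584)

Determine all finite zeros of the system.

s = -4, -5, -1

Set the numerator to zero: -2s^3 - 20s^2 - 58s - 40 = 0, i.e. -2·(s^3 + 10s^2 + 29s + 20) = 0.
Factoring: (s + 4)(s + 5)(s + 1) = 0.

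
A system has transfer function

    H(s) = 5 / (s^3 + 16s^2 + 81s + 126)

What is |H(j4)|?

|H(j4)| ≈ 0.01720

Substitute s = j4: numerator = 5, denominator = -130 + j260.
|H(j4)| = |5| / |-130 + j260| = 5 / 290.69 ≈ 0.01720.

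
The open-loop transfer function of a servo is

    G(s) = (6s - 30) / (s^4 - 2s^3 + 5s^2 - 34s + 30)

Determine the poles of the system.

The poles are the roots of the denominator s^4 - 2s^3 + 5s^2 - 34s + 30 = 0.
Trying s = 3: the polynomial evaluates to 0, so (s - 3) is a factor.
Dividing out leaves s^3 + s^2 + 8s - 10 = 0.
This factors further as (s^2 + 2s + 10)(s - 1) = 0.

s = -1 ± 3j, 3, 1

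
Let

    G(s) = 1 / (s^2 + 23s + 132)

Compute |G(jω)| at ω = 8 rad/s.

|G(j8)| ≈ 0.005098

Substitute s = j8: numerator = 1, denominator = 68 + j184.
|G(j8)| = |1| / |68 + j184| = 1 / 196.16 ≈ 0.005098.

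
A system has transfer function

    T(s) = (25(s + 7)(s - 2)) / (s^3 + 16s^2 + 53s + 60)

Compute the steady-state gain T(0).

T(0) = -35/6 ≈ -5.833

Set s = 0: T(0) = (-350) / (60) = -35/6.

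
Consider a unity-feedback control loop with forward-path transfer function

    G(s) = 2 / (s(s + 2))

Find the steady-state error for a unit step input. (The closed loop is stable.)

e_ss = 0

G(s) has one pole at the origin.
This is a Type 1 system; for a step input the steady-state error is zero.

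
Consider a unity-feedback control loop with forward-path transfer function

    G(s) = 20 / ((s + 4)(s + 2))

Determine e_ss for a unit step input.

e_ss = 0.2857

G(s) has no poles at the origin.
This is a Type 0 system. Kp = lim_{s→0} G(s) = 20/8 = 5/2.
e_ss = 1/(1 + Kp) = 1/(1 + 5/2) = 2/7 ≈ 0.2857.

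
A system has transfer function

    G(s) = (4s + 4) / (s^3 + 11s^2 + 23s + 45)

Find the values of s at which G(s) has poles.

The poles are the roots of the denominator s^3 + 11s^2 + 23s + 45 = 0.
Trying s = -9: the polynomial evaluates to 0, so (s + 9) is a factor.
Dividing out leaves s^2 + 2s + 5 = 0.
The quadratic formula then gives s = -1 ± 2j.

s = -1 ± 2j, -9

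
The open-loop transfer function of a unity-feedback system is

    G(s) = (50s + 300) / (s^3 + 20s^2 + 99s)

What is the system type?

Type 1

Factor s from the denominator: s^3 + 20s^2 + 99s = s·(s^2 + 20s + 99).
There is 1 pole at the origin, so the system is Type 1.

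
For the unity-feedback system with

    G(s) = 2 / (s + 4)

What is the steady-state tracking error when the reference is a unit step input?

G(s) has no poles at the origin.
This is a Type 0 system. Kp = lim_{s→0} G(s) = 2/4 = 1/2.
e_ss = 1/(1 + Kp) = 1/(1 + 1/2) = 2/3 ≈ 0.6667.

e_ss = 0.6667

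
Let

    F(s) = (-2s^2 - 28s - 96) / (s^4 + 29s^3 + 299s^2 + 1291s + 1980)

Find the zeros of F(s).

Set the numerator to zero: -2s^2 - 28s - 96 = 0, i.e. -2·(s^2 + 14s + 48) = 0.
Factoring: (s + 6)(s + 8) = 0.

s = -6, -8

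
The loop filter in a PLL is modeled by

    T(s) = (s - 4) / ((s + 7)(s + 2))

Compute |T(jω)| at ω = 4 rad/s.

|T(j4)| ≈ 0.1569

Substitute s = j4: numerator = -4 + j4, denominator = -2 + j36.
|T(j4)| = |-4 + j4| / |-2 + j36| = 5.6569 / 36.056 ≈ 0.1569.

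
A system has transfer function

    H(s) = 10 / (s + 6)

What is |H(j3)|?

|H(j3)| ≈ 1.491

Substitute s = j3: numerator = 10, denominator = 6 + j3.
|H(j3)| = |10| / |6 + j3| = 10 / 6.7082 ≈ 1.491.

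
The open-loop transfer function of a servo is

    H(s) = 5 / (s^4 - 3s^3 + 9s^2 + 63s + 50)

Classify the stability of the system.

unstable

The denominator s^4 - 3s^3 + 9s^2 + 63s + 50 factors as (s + 1)(s + 2)(s^2 - 6s + 25), giving poles at s = -1, -2, 3 + 4j, 3 - 4j.
Since the pole(s) at s = 3 + 4j, 3 - 4j lie in the right half-plane, the system is unstable.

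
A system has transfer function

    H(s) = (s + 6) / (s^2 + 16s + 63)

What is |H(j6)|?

|H(j6)| ≈ 0.08509

Substitute s = j6: numerator = 6 + j6, denominator = 27 + j96.
|H(j6)| = |6 + j6| / |27 + j96| = 8.4853 / 99.725 ≈ 0.08509.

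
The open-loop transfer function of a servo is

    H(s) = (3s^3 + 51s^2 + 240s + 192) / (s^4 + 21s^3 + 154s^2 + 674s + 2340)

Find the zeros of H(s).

s = -1, -8, -8

Set the numerator to zero: 3s^3 + 51s^2 + 240s + 192 = 0, i.e. 3·(s^3 + 17s^2 + 80s + 64) = 0.
Factoring: (s + 1)(s + 8)^2 = 0.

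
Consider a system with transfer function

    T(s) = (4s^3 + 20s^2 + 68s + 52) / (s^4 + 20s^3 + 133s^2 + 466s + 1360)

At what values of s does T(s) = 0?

s = -2 ± 3j, -1

Set the numerator to zero: 4s^3 + 20s^2 + 68s + 52 = 0, i.e. 4·(s^3 + 5s^2 + 17s + 13) = 0.
Factoring: (s^2 + 4s + 13)(s + 1) = 0.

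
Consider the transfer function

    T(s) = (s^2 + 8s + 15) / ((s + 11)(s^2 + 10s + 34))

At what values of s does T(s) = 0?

Set the numerator to zero: s^2 + 8s + 15 = 0.
Factoring: (s + 3)(s + 5) = 0.

s = -3, -5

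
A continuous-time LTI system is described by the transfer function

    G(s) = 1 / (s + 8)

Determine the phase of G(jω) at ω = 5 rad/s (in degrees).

∠G(j5) ≈ -32.01°

At s = j5: numerator = 1, denominator = 8 + j5.
∠G = ∠num − ∠den = 0° − (32.005°) = -32.01°.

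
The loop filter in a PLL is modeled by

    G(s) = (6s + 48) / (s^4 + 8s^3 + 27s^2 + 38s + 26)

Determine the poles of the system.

s = -3 ± 2j, -1 ± j

The poles are the roots of the denominator s^4 + 8s^3 + 27s^2 + 38s + 26 = 0.
No real roots exist; factor into two real quadratics: (s^2 + 6s + 13)(s^2 + 2s + 2) = 0.
Each quadratic gives a conjugate pair via the quadratic formula.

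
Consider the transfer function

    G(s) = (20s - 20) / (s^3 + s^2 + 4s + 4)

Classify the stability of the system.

marginally stable

The denominator s^3 + s^2 + 4s + 4 factors as (s^2 + 4)(s + 1), giving poles at s = 2j, -2j, -1.
Since the simple pole(s) at s = ±2j lie on the jω-axis with none in the right half-plane, the system is marginally stable.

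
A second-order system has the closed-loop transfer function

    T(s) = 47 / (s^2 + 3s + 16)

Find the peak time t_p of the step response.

Comparing s^2 + 3s + 16 to s^2 + 2ζωₙs + ωₙ²: ωₙ = 4 rad/s and ζ = 3/(2·4) = 0.375.
ζωₙ = 3/2 = 1.5, so ω_d = ωₙ√(1−ζ²) = √(ωₙ² − (ζωₙ)²) = √(16 − 1.5²) = √13.75 ≈ 3.708 rad/s.
t_p = π/ω_d = π/3.708 ≈ 0.8472 s.

t_p ≈ 0.8472 s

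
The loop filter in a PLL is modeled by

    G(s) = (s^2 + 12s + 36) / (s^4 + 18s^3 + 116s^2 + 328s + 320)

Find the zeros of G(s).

Set the numerator to zero: s^2 + 12s + 36 = 0.
Factoring: (s + 6)^2 = 0.

s = -6, -6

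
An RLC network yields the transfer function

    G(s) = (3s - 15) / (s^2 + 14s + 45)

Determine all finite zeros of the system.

s = 5

Set the numerator to zero: 3s - 15 = 0, i.e. 3·(s - 5) = 0.
So s = 5.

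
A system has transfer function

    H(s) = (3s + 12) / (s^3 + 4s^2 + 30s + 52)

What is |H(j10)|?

|H(j10)| ≈ 0.04133

Substitute s = j10: numerator = 12 + j30, denominator = -348 - j700.
|H(j10)| = |12 + j30| / |-348 - j700| = 32.311 / 781.73 ≈ 0.04133.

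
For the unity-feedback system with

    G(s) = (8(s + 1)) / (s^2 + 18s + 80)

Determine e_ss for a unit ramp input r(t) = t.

G(s) has no poles at the origin.
This is a Type 0 system; Kv = lim_{s→0} s·G(s) = 0, so the steady-state error for a ramp input is infinite.

e_ss = ∞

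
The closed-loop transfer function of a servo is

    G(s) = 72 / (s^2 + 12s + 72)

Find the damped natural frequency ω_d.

Comparing s^2 + 12s + 72 to s^2 + 2ζωₙs + ωₙ²: ωₙ = √72 ≈ 8.485 rad/s and ζ = 12/(2·√72) ≈ 0.7071.
ζωₙ = 12/2 = 6, so ω_d = ωₙ√(1−ζ²) = √(ωₙ² − (ζωₙ)²) = √(72 − 6²) = √36 = 6 rad/s.

ω_d = 6 rad/s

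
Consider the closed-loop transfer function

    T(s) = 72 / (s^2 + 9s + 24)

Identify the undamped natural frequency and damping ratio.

ωₙ ≈ 4.899 rad/s, ζ ≈ 0.9186

Compare the denominator to the standard form s^2 + 2ζωₙs + ωₙ².
ωₙ² = 24, so ωₙ = √24 ≈ 4.899 rad/s.
2ζωₙ = 9, so ζ = 9/(2·√24) ≈ 0.9186.
With ζ = 0.9186 the response is underdamped.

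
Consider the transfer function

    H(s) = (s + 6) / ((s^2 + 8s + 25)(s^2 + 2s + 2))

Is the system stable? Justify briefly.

The poles can be read from the denominator factors: s = -4 ± 3j, -1 ± j.
Since all poles lie strictly in the left half-plane, the system is stable.

stable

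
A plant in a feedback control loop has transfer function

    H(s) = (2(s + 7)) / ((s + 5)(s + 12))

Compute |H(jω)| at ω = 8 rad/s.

Substitute s = j8: numerator = 14 + j16, denominator = -4 + j136.
|H(j8)| = |14 + j16| / |-4 + j136| = 21.260 / 136.06 ≈ 0.1563.

|H(j8)| ≈ 0.1563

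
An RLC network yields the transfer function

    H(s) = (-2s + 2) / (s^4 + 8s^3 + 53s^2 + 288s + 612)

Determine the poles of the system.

The poles are the roots of the denominator s^4 + 8s^3 + 53s^2 + 288s + 612 = 0.
No real roots exist; factor into two real quadratics: (s^2 + 36)(s^2 + 8s + 17) = 0.
Each quadratic gives a conjugate pair via the quadratic formula.

s = ±6j, -4 ± j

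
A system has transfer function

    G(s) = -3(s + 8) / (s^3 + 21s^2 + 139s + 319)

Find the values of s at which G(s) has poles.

s = -5 + 2j, -5 - 2j, -11

The poles are the roots of the denominator s^3 + 21s^2 + 139s + 319 = 0.
Trying s = -11: the polynomial evaluates to 0, so (s + 11) is a factor.
Dividing out leaves s^2 + 10s + 29 = 0.
The quadratic formula then gives s = -5 ± 2j.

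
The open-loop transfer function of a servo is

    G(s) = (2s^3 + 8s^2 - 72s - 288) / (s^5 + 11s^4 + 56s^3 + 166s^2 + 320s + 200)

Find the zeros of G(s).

s = 6, -4, -6

Set the numerator to zero: 2s^3 + 8s^2 - 72s - 288 = 0, i.e. 2·(s^3 + 4s^2 - 36s - 144) = 0.
Factoring: (s - 6)(s + 4)(s + 6) = 0.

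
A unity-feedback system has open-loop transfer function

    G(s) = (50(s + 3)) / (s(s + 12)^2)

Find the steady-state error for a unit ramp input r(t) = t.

e_ss = 0.9600

G(s) has one pole at the origin.
This is a Type 1 system. Kv = lim_{s→0} s·G(s) = 150/144 = 25/24.
e_ss = 1/Kv = 1/(25/24) = 24/25 ≈ 0.9600.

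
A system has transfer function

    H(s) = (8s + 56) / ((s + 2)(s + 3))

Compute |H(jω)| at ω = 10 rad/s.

|H(j10)| ≈ 0.9172

Substitute s = j10: numerator = 56 + j80, denominator = -94 + j50.
|H(j10)| = |56 + j80| / |-94 + j50| = 97.652 / 106.47 ≈ 0.9172.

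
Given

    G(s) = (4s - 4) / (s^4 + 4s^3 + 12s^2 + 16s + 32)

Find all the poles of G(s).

The poles are the roots of the denominator s^4 + 4s^3 + 12s^2 + 16s + 32 = 0.
No real roots exist; factor into two real quadratics: (s^2 + 4)(s^2 + 4s + 8) = 0.
Each quadratic gives a conjugate pair via the quadratic formula.

s = 2j, -2j, -2 + 2j, -2 - 2j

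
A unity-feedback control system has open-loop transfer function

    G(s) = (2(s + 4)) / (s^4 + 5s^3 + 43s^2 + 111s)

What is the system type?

Type 1

The denominator has 1 factor of s at the origin (free integrator), so this is a Type 1 system.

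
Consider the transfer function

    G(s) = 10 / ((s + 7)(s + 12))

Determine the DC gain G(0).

G(0) = 5/42 ≈ 0.1190

At s = 0 each factor (s + a) contributes a and each (s^2 + bs + c) contributes c.
G(0) = 10·1 / ((7) · (12)) = 10/84 = 5/42.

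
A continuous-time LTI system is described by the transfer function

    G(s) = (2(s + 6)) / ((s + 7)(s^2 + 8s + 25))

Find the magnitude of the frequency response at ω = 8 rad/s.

Substitute s = j8: numerator = 12 + j16, denominator = -785 + j136.
|G(j8)| = |12 + j16| / |-785 + j136| = 20 / 796.69 ≈ 0.02510.

|G(j8)| ≈ 0.02510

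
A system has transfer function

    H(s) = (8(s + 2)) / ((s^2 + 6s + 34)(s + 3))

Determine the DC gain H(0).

At s = 0 each factor (s + a) contributes a and each (s^2 + bs + c) contributes c.
H(0) = 8·(2) / ((34) · (3)) = 16/102 = 8/51.

H(0) = 8/51 ≈ 0.1569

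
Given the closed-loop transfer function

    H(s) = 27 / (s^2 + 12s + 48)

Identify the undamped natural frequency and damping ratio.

Compare the denominator to the standard form s^2 + 2ζωₙs + ωₙ².
ωₙ² = 48, so ωₙ = √48 ≈ 6.928 rad/s.
2ζωₙ = 12, so ζ = 12/(2·√48) ≈ 0.8660.

ωₙ ≈ 6.928 rad/s, ζ ≈ 0.8660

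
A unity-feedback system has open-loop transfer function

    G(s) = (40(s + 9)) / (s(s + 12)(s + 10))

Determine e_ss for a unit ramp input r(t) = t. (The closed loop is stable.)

e_ss = 0.3333

G(s) has one pole at the origin.
This is a Type 1 system. Kv = lim_{s→0} s·G(s) = 360/120 = 3.
e_ss = 1/Kv = 1/(3) = 1/3 ≈ 0.3333.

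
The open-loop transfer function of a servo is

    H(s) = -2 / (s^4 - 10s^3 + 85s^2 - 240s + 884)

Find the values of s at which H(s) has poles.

The poles are the roots of the denominator s^4 - 10s^3 + 85s^2 - 240s + 884 = 0.
No real roots exist; factor into two real quadratics: (s^2 - 8s + 52)(s^2 - 2s + 17) = 0.
Each quadratic gives a conjugate pair via the quadratic formula.

s = 4 ± 6j, 1 ± 4j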